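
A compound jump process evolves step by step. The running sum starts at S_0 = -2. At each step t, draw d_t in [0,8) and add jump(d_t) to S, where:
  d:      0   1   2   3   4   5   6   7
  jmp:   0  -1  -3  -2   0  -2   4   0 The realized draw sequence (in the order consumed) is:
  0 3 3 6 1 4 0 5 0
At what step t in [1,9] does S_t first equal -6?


3

t=0: S=-2, d=0, jump=0, S_1=-2
t=1: S=-2, d=3, jump=-2, S_2=-4
t=2: S=-4, d=3, jump=-2, S_3=-6
t=3: S=-6, d=6, jump=4, S_4=-2
t=4: S=-2, d=1, jump=-1, S_5=-3
t=5: S=-3, d=4, jump=0, S_6=-3
t=6: S=-3, d=0, jump=0, S_7=-3
t=7: S=-3, d=5, jump=-2, S_8=-5
t=8: S=-5, d=0, jump=0, S_9=-5


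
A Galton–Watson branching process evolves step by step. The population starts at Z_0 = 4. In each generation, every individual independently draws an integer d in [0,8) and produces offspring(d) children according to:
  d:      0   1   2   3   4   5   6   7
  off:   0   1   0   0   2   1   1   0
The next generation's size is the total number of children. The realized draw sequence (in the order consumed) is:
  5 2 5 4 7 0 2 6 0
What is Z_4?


gen 0: Z_0=4, draws=[5, 2, 5, 4], offspring=[1, 0, 1, 2], Z_1=4
gen 1: Z_1=4, draws=[7, 0, 2, 6], offspring=[0, 0, 0, 1], Z_2=1
gen 2: Z_2=1, draws=[0], offspring=[0], Z_3=0
gen 3: Z_3=0, draws=[], offspring=[], Z_4=0

0


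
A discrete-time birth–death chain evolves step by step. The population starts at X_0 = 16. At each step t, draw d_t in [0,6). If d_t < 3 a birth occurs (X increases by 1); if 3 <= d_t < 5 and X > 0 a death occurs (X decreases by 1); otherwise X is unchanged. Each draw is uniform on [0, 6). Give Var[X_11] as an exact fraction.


319/36

X can drop by at most 1 per step and X_0 = 16 > T = 11, so X_t >= 16 − t >= 5 > 0 for every t <= 11: the floor at 0 (the 'and X > 0' condition) never binds. Hence X_11 = X_0 + Σ_{t<11} Y_t with i.i.d. increments Y_t = y(d_t) ∈ {+1, −1, 0}.
Outcome values over d=0..5: [1, 1, 1, -1, -1, 0]
Σy = 1, Σy² = 5, M = 6
μ = 1/6 = 1/6,  σ² = 5/6 − (1/6)² = 29/36
Independent increments: Var[X_11] = 11·σ² = 11·(29/36) = 319/36


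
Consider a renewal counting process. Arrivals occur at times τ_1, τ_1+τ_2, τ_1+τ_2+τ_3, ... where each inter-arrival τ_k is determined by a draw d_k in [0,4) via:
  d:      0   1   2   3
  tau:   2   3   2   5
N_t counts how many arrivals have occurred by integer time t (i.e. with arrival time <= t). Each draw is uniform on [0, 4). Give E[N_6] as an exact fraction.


27/16

Inter-arrival values over d=0..3: [2, 3, 2, 5]
Each d has probability 1/4, so the pmf of τ is: f(2) = 1/2, f(3) = 1/4, f(5) = 1/4
Renewal equation for m(n) = E[N_n]: condition on τ_1 = k (if k <= n, one arrival plus a fresh copy on the remaining n−k steps): m(n) = F(n) + Σ_{k<=n} f(k)·m(n−k), where F(n) = P(τ <= n) and m(0) = 0
m(1) = F(1) = 0
m(2) = F(2) = 1/2
m(3) = F(3) = 3/4
m(4) = F(4) + f(2)·m(2) = 3/4 + 1/2·1/2 = 1
m(5) = F(5) + f(2)·m(3) + f(3)·m(2) = 1 + 1/2·3/4 + 1/4·1/2 = 3/2
m(6) = F(6) + f(2)·m(4) + f(3)·m(3) = 1 + 1/2·1 + 1/4·3/4 = 27/16
E[N_6] = m(6) = 27/16


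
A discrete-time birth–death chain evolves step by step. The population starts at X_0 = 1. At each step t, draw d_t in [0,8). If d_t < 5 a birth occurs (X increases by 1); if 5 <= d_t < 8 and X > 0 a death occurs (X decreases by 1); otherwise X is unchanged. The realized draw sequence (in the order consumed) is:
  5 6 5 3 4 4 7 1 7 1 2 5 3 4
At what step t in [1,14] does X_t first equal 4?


t=0: X=1, d=5 → death, X_1=0
t=1: X=0, d=6 → hold, X_2=0
t=2: X=0, d=5 → hold, X_3=0
t=3: X=0, d=3 → birth, X_4=1
t=4: X=1, d=4 → birth, X_5=2
t=5: X=2, d=4 → birth, X_6=3
t=6: X=3, d=7 → death, X_7=2
t=7: X=2, d=1 → birth, X_8=3
t=8: X=3, d=7 → death, X_9=2
t=9: X=2, d=1 → birth, X_10=3
t=10: X=3, d=2 → birth, X_11=4
t=11: X=4, d=5 → death, X_12=3
t=12: X=3, d=3 → birth, X_13=4
t=13: X=4, d=4 → birth, X_14=5

11


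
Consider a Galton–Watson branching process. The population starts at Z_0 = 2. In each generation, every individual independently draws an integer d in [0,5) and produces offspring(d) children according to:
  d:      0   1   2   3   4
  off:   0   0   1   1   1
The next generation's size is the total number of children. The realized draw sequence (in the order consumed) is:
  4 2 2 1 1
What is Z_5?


0

gen 0: Z_0=2, draws=[4, 2], offspring=[1, 1], Z_1=2
gen 1: Z_1=2, draws=[2, 1], offspring=[1, 0], Z_2=1
gen 2: Z_2=1, draws=[1], offspring=[0], Z_3=0
gen 3: Z_3=0, draws=[], offspring=[], Z_4=0
gen 4: Z_4=0, draws=[], offspring=[], Z_5=0


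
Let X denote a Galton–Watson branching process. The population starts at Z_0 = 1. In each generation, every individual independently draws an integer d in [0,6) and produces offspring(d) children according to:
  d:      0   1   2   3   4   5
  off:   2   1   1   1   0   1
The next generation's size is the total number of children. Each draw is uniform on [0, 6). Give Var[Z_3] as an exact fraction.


1

Outcome values over d=0..5: [2, 1, 1, 1, 0, 1]
Σy = 6, Σy² = 8, M = 6
μ = 6/6 = 1,  σ² = 8/6 − (1)² = 1/3
V_0 = 0, E_0 = 1
V_1 = 1/3·E_0 + (1)²·V_0 = 1/3;  E_1 = 1
V_2 = 1/3·E_1 + (1)²·V_1 = 2/3;  E_2 = 1
V_3 = 1/3·E_2 + (1)²·V_2 = 1;  E_3 = 1


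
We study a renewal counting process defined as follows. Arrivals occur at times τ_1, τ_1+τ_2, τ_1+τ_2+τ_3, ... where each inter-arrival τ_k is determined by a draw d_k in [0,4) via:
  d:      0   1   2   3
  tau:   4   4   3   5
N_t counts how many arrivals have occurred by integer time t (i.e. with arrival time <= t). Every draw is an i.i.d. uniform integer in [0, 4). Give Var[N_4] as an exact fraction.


Inter-arrival values over d=0..3: [4, 4, 3, 5]
Each d has probability 1/4, so the pmf of τ is: f(3) = 1/4, f(4) = 1/2, f(5) = 1/4
Let p_n(j) = P(N_n = j), with p_0 = [1]. Condition on τ_1: p_n(0) = P(τ > n), and for j >= 1, p_n(j) = Σ_{k<=n} f(k)·p_{n−k}(j−1)
p_1 = [1]  (j = 0)
p_2 = [1]  (j = 0)
p_3 = [3/4, 1/4]  (j = 0..1)
p_4 = [1/4, 3/4]  (j = 0..1)
E[N_4] = Σ j·p_4(j) = 3/4;  E[N_4²] = Σ j²·p_4(j) = 3/4
Var[N_4] = 3/4 − (3/4)² = 3/16

3/16


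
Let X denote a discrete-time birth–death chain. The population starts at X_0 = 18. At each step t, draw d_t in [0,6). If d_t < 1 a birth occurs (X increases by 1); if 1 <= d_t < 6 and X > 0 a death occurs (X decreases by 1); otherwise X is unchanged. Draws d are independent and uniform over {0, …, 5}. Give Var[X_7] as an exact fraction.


X can drop by at most 1 per step and X_0 = 18 > T = 7, so X_t >= 18 − t >= 11 > 0 for every t <= 7: the floor at 0 (the 'and X > 0' condition) never binds. Hence X_7 = X_0 + Σ_{t<7} Y_t with i.i.d. increments Y_t = y(d_t) ∈ {+1, −1, 0}.
Outcome values over d=0..5: [1, -1, -1, -1, -1, -1]
Σy = -4, Σy² = 6, M = 6
μ = -4/6 = -2/3,  σ² = 6/6 − (-2/3)² = 5/9
Independent increments: Var[X_7] = 7·σ² = 7·(5/9) = 35/9

35/9


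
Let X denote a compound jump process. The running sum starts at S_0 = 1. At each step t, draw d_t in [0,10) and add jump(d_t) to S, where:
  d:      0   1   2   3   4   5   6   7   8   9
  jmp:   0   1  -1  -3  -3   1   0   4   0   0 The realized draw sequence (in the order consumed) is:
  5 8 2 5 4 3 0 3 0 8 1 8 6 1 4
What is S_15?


-8

t=0: S=1, d=5, jump=1, S_1=2
t=1: S=2, d=8, jump=0, S_2=2
t=2: S=2, d=2, jump=-1, S_3=1
t=3: S=1, d=5, jump=1, S_4=2
t=4: S=2, d=4, jump=-3, S_5=-1
t=5: S=-1, d=3, jump=-3, S_6=-4
t=6: S=-4, d=0, jump=0, S_7=-4
t=7: S=-4, d=3, jump=-3, S_8=-7
t=8: S=-7, d=0, jump=0, S_9=-7
t=9: S=-7, d=8, jump=0, S_10=-7
t=10: S=-7, d=1, jump=1, S_11=-6
t=11: S=-6, d=8, jump=0, S_12=-6
t=12: S=-6, d=6, jump=0, S_13=-6
t=13: S=-6, d=1, jump=1, S_14=-5
t=14: S=-5, d=4, jump=-3, S_15=-8


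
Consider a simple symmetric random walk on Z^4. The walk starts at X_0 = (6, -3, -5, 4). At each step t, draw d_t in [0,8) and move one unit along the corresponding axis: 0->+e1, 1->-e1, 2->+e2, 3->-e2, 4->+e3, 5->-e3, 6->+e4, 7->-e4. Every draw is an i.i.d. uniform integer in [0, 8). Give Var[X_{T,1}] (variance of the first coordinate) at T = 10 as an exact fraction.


Outcome values over d=0..7: [1, -1, 0, 0, 0, 0, 0, 0]
Σy = 0, Σy² = 2, M = 8
μ = 0/8 = 0,  σ² = 2/8 − (0)² = 1/4
Independent increments: Var[X_10] = 10·σ² = 10·(1/4) = 5/2

5/2


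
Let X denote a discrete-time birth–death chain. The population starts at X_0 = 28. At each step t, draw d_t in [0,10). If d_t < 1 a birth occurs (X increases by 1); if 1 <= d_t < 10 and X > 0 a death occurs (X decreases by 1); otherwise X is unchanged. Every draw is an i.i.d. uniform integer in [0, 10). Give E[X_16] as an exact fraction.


76/5

X can drop by at most 1 per step and X_0 = 28 > T = 16, so X_t >= 28 − t >= 12 > 0 for every t <= 16: the floor at 0 (the 'and X > 0' condition) never binds. Hence X_16 = X_0 + Σ_{t<16} Y_t with i.i.d. increments Y_t = y(d_t) ∈ {+1, −1, 0}.
Outcome values over d=0..9: [1, -1, -1, -1, -1, -1, -1, -1, -1, -1]
Σy = -8, Σy² = 10, M = 10
μ = -8/10 = -4/5,  σ² = 10/10 − (-4/5)² = 9/25
E[X_16] = 28 + 16·(-4/5) = 76/5


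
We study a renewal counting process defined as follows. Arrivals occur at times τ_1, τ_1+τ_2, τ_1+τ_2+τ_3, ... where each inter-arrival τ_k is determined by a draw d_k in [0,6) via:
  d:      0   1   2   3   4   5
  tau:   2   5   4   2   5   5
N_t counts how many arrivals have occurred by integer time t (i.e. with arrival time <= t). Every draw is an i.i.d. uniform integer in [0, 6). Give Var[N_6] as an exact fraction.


194/729

Inter-arrival values over d=0..5: [2, 5, 4, 2, 5, 5]
Each d has probability 1/6, so the pmf of τ is: f(2) = 1/3, f(4) = 1/6, f(5) = 1/2
Let p_n(j) = P(N_n = j), with p_0 = [1]. Condition on τ_1: p_n(0) = P(τ > n), and for j >= 1, p_n(j) = Σ_{k<=n} f(k)·p_{n−k}(j−1)
p_1 = [1]  (j = 0)
p_2 = [2/3, 1/3]  (j = 0..1)
p_3 = [2/3, 1/3]  (j = 0..1)
p_4 = [1/2, 7/18, 1/9]  (j = 0..2)
p_5 = [0, 8/9, 1/9]  (j = 0..2)
p_6 = [0, 7/9, 5/27, 1/27]  (j = 0..3)
E[N_6] = Σ j·p_6(j) = 34/27;  E[N_6²] = Σ j²·p_6(j) = 50/27
Var[N_6] = 50/27 − (34/27)² = 194/729


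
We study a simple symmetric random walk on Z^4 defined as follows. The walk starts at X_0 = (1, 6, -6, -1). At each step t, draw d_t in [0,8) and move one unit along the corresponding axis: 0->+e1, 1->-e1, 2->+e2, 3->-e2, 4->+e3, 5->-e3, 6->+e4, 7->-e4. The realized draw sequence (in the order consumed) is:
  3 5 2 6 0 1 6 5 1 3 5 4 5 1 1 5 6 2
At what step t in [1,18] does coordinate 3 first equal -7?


t=0: X=(1, 6, -6, -1), d=3 → -e2, X_1=(1, 5, -6, -1)
t=1: X=(1, 5, -6, -1), d=5 → -e3, X_2=(1, 5, -7, -1)
t=2: X=(1, 5, -7, -1), d=2 → +e2, X_3=(1, 6, -7, -1)
t=3: X=(1, 6, -7, -1), d=6 → +e4, X_4=(1, 6, -7, 0)
t=4: X=(1, 6, -7, 0), d=0 → +e1, X_5=(2, 6, -7, 0)
t=5: X=(2, 6, -7, 0), d=1 → -e1, X_6=(1, 6, -7, 0)
t=6: X=(1, 6, -7, 0), d=6 → +e4, X_7=(1, 6, -7, 1)
t=7: X=(1, 6, -7, 1), d=5 → -e3, X_8=(1, 6, -8, 1)
t=8: X=(1, 6, -8, 1), d=1 → -e1, X_9=(0, 6, -8, 1)
t=9: X=(0, 6, -8, 1), d=3 → -e2, X_10=(0, 5, -8, 1)
t=10: X=(0, 5, -8, 1), d=5 → -e3, X_11=(0, 5, -9, 1)
t=11: X=(0, 5, -9, 1), d=4 → +e3, X_12=(0, 5, -8, 1)
t=12: X=(0, 5, -8, 1), d=5 → -e3, X_13=(0, 5, -9, 1)
t=13: X=(0, 5, -9, 1), d=1 → -e1, X_14=(-1, 5, -9, 1)
t=14: X=(-1, 5, -9, 1), d=1 → -e1, X_15=(-2, 5, -9, 1)
t=15: X=(-2, 5, -9, 1), d=5 → -e3, X_16=(-2, 5, -10, 1)
t=16: X=(-2, 5, -10, 1), d=6 → +e4, X_17=(-2, 5, -10, 2)
t=17: X=(-2, 5, -10, 2), d=2 → +e2, X_18=(-2, 6, -10, 2)

2


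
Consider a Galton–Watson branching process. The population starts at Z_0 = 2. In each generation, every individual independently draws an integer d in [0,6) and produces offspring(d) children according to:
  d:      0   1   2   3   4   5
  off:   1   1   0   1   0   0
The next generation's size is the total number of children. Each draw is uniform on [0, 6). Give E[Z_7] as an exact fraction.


1/64

Outcome values over d=0..5: [1, 1, 0, 1, 0, 0]
Σy = 3, Σy² = 3, M = 6
μ = 3/6 = 1/2,  σ² = 3/6 − (1/2)² = 1/4
E[Z_0] = 2
E[Z_1] = 1/2·E[Z_0] = 1
E[Z_2] = 1/2·E[Z_1] = 1/2
E[Z_3] = 1/2·E[Z_2] = 1/4
E[Z_4] = 1/2·E[Z_3] = 1/8
E[Z_5] = 1/2·E[Z_4] = 1/16
E[Z_6] = 1/2·E[Z_5] = 1/32
E[Z_7] = 1/2·E[Z_6] = 1/64


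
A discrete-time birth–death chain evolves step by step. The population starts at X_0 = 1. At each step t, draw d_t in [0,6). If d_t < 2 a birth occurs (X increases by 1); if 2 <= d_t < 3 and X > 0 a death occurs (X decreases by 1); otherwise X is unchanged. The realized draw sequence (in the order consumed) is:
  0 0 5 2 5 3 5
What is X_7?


t=0: X=1, d=0 → birth, X_1=2
t=1: X=2, d=0 → birth, X_2=3
t=2: X=3, d=5 → hold, X_3=3
t=3: X=3, d=2 → death, X_4=2
t=4: X=2, d=5 → hold, X_5=2
t=5: X=2, d=3 → hold, X_6=2
t=6: X=2, d=5 → hold, X_7=2

2


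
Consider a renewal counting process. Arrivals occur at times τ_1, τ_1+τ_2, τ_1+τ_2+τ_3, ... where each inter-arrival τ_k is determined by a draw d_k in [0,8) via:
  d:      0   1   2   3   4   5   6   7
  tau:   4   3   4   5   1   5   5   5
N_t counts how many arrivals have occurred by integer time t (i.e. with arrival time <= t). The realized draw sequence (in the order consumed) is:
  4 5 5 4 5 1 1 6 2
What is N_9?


2

draw d_1=4: τ_1=1, arrival time A_1=1
draw d_2=5: τ_2=5, arrival time A_2=6
draw d_3=5: τ_3=5, arrival time A_3=11
draw d_4=4: τ_4=1, arrival time A_4=12
draw d_5=5: τ_5=5, arrival time A_5=17
draw d_6=1: τ_6=3, arrival time A_6=20
draw d_7=1: τ_7=3, arrival time A_7=23
draw d_8=6: τ_8=5, arrival time A_8=28
draw d_9=2: τ_9=4, arrival time A_9=32
N_t over t=0..9: 0:0 1:1 2:1 3:1 4:1 5:1 6:2 7:2 8:2 9:2


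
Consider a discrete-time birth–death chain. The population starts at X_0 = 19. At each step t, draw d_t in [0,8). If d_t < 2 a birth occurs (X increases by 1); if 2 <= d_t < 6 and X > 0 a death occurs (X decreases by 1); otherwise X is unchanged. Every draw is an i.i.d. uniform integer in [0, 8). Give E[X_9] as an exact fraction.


67/4

X can drop by at most 1 per step and X_0 = 19 > T = 9, so X_t >= 19 − t >= 10 > 0 for every t <= 9: the floor at 0 (the 'and X > 0' condition) never binds. Hence X_9 = X_0 + Σ_{t<9} Y_t with i.i.d. increments Y_t = y(d_t) ∈ {+1, −1, 0}.
Outcome values over d=0..7: [1, 1, -1, -1, -1, -1, 0, 0]
Σy = -2, Σy² = 6, M = 8
μ = -2/8 = -1/4,  σ² = 6/8 − (-1/4)² = 11/16
E[X_9] = 19 + 9·(-1/4) = 67/4


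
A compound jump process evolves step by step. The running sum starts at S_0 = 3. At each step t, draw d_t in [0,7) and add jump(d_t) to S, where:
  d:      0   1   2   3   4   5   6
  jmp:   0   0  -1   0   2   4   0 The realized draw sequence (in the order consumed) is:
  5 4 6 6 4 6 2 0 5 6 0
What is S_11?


14

t=0: S=3, d=5, jump=4, S_1=7
t=1: S=7, d=4, jump=2, S_2=9
t=2: S=9, d=6, jump=0, S_3=9
t=3: S=9, d=6, jump=0, S_4=9
t=4: S=9, d=4, jump=2, S_5=11
t=5: S=11, d=6, jump=0, S_6=11
t=6: S=11, d=2, jump=-1, S_7=10
t=7: S=10, d=0, jump=0, S_8=10
t=8: S=10, d=5, jump=4, S_9=14
t=9: S=14, d=6, jump=0, S_10=14
t=10: S=14, d=0, jump=0, S_11=14


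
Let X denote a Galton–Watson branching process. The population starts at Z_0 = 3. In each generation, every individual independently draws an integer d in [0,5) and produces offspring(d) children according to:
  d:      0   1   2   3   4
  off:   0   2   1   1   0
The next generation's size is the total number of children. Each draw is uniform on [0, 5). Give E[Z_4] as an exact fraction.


Outcome values over d=0..4: [0, 2, 1, 1, 0]
Σy = 4, Σy² = 6, M = 5
μ = 4/5 = 4/5,  σ² = 6/5 − (4/5)² = 14/25
E[Z_0] = 3
E[Z_1] = 4/5·E[Z_0] = 12/5
E[Z_2] = 4/5·E[Z_1] = 48/25
E[Z_3] = 4/5·E[Z_2] = 192/125
E[Z_4] = 4/5·E[Z_3] = 768/625

768/625


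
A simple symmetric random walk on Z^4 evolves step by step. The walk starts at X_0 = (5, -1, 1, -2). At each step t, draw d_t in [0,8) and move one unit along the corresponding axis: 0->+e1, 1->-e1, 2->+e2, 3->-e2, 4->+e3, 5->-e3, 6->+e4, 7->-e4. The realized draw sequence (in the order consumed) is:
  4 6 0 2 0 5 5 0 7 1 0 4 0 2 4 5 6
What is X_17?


t=0: X=(5, -1, 1, -2), d=4 → +e3, X_1=(5, -1, 2, -2)
t=1: X=(5, -1, 2, -2), d=6 → +e4, X_2=(5, -1, 2, -1)
t=2: X=(5, -1, 2, -1), d=0 → +e1, X_3=(6, -1, 2, -1)
t=3: X=(6, -1, 2, -1), d=2 → +e2, X_4=(6, 0, 2, -1)
t=4: X=(6, 0, 2, -1), d=0 → +e1, X_5=(7, 0, 2, -1)
t=5: X=(7, 0, 2, -1), d=5 → -e3, X_6=(7, 0, 1, -1)
t=6: X=(7, 0, 1, -1), d=5 → -e3, X_7=(7, 0, 0, -1)
t=7: X=(7, 0, 0, -1), d=0 → +e1, X_8=(8, 0, 0, -1)
t=8: X=(8, 0, 0, -1), d=7 → -e4, X_9=(8, 0, 0, -2)
t=9: X=(8, 0, 0, -2), d=1 → -e1, X_10=(7, 0, 0, -2)
t=10: X=(7, 0, 0, -2), d=0 → +e1, X_11=(8, 0, 0, -2)
t=11: X=(8, 0, 0, -2), d=4 → +e3, X_12=(8, 0, 1, -2)
t=12: X=(8, 0, 1, -2), d=0 → +e1, X_13=(9, 0, 1, -2)
t=13: X=(9, 0, 1, -2), d=2 → +e2, X_14=(9, 1, 1, -2)
t=14: X=(9, 1, 1, -2), d=4 → +e3, X_15=(9, 1, 2, -2)
t=15: X=(9, 1, 2, -2), d=5 → -e3, X_16=(9, 1, 1, -2)
t=16: X=(9, 1, 1, -2), d=6 → +e4, X_17=(9, 1, 1, -1)

(9, 1, 1, -1)


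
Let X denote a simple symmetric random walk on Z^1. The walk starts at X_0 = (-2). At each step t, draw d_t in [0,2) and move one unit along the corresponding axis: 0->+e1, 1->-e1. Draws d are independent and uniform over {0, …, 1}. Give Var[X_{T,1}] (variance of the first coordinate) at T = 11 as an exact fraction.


11

Outcome values over d=0..1: [1, -1]
Σy = 0, Σy² = 2, M = 2
μ = 0/2 = 0,  σ² = 2/2 − (0)² = 1
Independent increments: Var[X_11] = 11·σ² = 11·(1) = 11


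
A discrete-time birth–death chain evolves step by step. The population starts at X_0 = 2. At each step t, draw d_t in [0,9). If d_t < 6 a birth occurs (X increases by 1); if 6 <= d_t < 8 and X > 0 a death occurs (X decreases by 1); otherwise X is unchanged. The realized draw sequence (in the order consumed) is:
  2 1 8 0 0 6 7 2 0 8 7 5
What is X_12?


6

t=0: X=2, d=2 → birth, X_1=3
t=1: X=3, d=1 → birth, X_2=4
t=2: X=4, d=8 → hold, X_3=4
t=3: X=4, d=0 → birth, X_4=5
t=4: X=5, d=0 → birth, X_5=6
t=5: X=6, d=6 → death, X_6=5
t=6: X=5, d=7 → death, X_7=4
t=7: X=4, d=2 → birth, X_8=5
t=8: X=5, d=0 → birth, X_9=6
t=9: X=6, d=8 → hold, X_10=6
t=10: X=6, d=7 → death, X_11=5
t=11: X=5, d=5 → birth, X_12=6


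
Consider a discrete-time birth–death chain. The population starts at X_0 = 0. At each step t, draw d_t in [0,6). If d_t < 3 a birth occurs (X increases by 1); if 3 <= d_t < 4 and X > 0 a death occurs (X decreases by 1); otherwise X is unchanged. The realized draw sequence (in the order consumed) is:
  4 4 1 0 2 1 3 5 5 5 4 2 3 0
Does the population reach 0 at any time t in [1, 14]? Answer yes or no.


t=0: X=0, d=4 → hold, X_1=0
t=1: X=0, d=4 → hold, X_2=0
t=2: X=0, d=1 → birth, X_3=1
t=3: X=1, d=0 → birth, X_4=2
t=4: X=2, d=2 → birth, X_5=3
t=5: X=3, d=1 → birth, X_6=4
t=6: X=4, d=3 → death, X_7=3
t=7: X=3, d=5 → hold, X_8=3
t=8: X=3, d=5 → hold, X_9=3
t=9: X=3, d=5 → hold, X_10=3
t=10: X=3, d=4 → hold, X_11=3
t=11: X=3, d=2 → birth, X_12=4
t=12: X=4, d=3 → death, X_13=3
t=13: X=3, d=0 → birth, X_14=4

yes


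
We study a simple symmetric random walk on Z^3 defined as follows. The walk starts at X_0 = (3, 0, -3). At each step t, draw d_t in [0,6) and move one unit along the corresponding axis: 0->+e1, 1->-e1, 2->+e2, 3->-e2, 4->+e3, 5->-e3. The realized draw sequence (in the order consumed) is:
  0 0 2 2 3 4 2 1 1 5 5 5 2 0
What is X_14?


(4, 3, -5)

t=0: X=(3, 0, -3), d=0 → +e1, X_1=(4, 0, -3)
t=1: X=(4, 0, -3), d=0 → +e1, X_2=(5, 0, -3)
t=2: X=(5, 0, -3), d=2 → +e2, X_3=(5, 1, -3)
t=3: X=(5, 1, -3), d=2 → +e2, X_4=(5, 2, -3)
t=4: X=(5, 2, -3), d=3 → -e2, X_5=(5, 1, -3)
t=5: X=(5, 1, -3), d=4 → +e3, X_6=(5, 1, -2)
t=6: X=(5, 1, -2), d=2 → +e2, X_7=(5, 2, -2)
t=7: X=(5, 2, -2), d=1 → -e1, X_8=(4, 2, -2)
t=8: X=(4, 2, -2), d=1 → -e1, X_9=(3, 2, -2)
t=9: X=(3, 2, -2), d=5 → -e3, X_10=(3, 2, -3)
t=10: X=(3, 2, -3), d=5 → -e3, X_11=(3, 2, -4)
t=11: X=(3, 2, -4), d=5 → -e3, X_12=(3, 2, -5)
t=12: X=(3, 2, -5), d=2 → +e2, X_13=(3, 3, -5)
t=13: X=(3, 3, -5), d=0 → +e1, X_14=(4, 3, -5)


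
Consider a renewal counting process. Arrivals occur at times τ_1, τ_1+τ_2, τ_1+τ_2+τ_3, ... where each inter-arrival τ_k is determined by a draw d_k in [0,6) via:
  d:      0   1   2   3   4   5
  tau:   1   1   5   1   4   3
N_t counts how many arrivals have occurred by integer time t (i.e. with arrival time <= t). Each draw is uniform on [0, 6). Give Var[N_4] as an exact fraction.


Inter-arrival values over d=0..5: [1, 1, 5, 1, 4, 3]
Each d has probability 1/6, so the pmf of τ is: f(1) = 1/2, f(3) = 1/6, f(4) = 1/6, f(5) = 1/6
Let p_n(j) = P(N_n = j), with p_0 = [1]. Condition on τ_1: p_n(0) = P(τ > n), and for j >= 1, p_n(j) = Σ_{k<=n} f(k)·p_{n−k}(j−1)
p_1 = [1/2, 1/2]  (j = 0..1)
p_2 = [1/2, 1/4, 1/4]  (j = 0..2)
p_3 = [1/3, 5/12, 1/8, 1/8]  (j = 0..3)
p_4 = [1/6, 5/12, 7/24, 1/16, 1/16]  (j = 0..4)
E[N_4] = Σ j·p_4(j) = 23/16;  E[N_4²] = Σ j²·p_4(j) = 151/48
Var[N_4] = 151/48 − (23/16)² = 829/768

829/768


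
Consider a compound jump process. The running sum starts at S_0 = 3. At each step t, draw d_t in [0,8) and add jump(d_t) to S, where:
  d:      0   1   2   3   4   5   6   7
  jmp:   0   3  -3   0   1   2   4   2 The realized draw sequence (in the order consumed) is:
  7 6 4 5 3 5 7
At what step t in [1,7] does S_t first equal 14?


6

t=0: S=3, d=7, jump=2, S_1=5
t=1: S=5, d=6, jump=4, S_2=9
t=2: S=9, d=4, jump=1, S_3=10
t=3: S=10, d=5, jump=2, S_4=12
t=4: S=12, d=3, jump=0, S_5=12
t=5: S=12, d=5, jump=2, S_6=14
t=6: S=14, d=7, jump=2, S_7=16


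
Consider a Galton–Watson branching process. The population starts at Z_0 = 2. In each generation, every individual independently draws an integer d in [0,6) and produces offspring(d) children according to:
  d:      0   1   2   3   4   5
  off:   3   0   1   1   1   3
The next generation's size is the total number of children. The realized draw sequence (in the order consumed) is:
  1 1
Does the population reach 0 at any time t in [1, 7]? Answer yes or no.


yes

gen 0: Z_0=2, draws=[1, 1], offspring=[0, 0], Z_1=0
gen 1: Z_1=0, draws=[], offspring=[], Z_2=0
gen 2: Z_2=0, draws=[], offspring=[], Z_3=0
gen 3: Z_3=0, draws=[], offspring=[], Z_4=0
gen 4: Z_4=0, draws=[], offspring=[], Z_5=0
gen 5: Z_5=0, draws=[], offspring=[], Z_6=0
gen 6: Z_6=0, draws=[], offspring=[], Z_7=0


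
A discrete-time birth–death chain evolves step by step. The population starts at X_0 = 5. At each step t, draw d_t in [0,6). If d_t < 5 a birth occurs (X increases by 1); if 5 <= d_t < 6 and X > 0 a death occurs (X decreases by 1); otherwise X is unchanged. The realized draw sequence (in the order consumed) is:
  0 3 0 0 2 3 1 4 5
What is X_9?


12

t=0: X=5, d=0 → birth, X_1=6
t=1: X=6, d=3 → birth, X_2=7
t=2: X=7, d=0 → birth, X_3=8
t=3: X=8, d=0 → birth, X_4=9
t=4: X=9, d=2 → birth, X_5=10
t=5: X=10, d=3 → birth, X_6=11
t=6: X=11, d=1 → birth, X_7=12
t=7: X=12, d=4 → birth, X_8=13
t=8: X=13, d=5 → death, X_9=12


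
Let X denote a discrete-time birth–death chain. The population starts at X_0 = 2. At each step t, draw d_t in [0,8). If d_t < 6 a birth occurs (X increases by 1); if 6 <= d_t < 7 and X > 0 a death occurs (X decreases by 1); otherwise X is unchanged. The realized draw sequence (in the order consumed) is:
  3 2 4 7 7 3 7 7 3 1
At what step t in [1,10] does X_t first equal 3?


1

t=0: X=2, d=3 → birth, X_1=3
t=1: X=3, d=2 → birth, X_2=4
t=2: X=4, d=4 → birth, X_3=5
t=3: X=5, d=7 → hold, X_4=5
t=4: X=5, d=7 → hold, X_5=5
t=5: X=5, d=3 → birth, X_6=6
t=6: X=6, d=7 → hold, X_7=6
t=7: X=6, d=7 → hold, X_8=6
t=8: X=6, d=3 → birth, X_9=7
t=9: X=7, d=1 → birth, X_10=8


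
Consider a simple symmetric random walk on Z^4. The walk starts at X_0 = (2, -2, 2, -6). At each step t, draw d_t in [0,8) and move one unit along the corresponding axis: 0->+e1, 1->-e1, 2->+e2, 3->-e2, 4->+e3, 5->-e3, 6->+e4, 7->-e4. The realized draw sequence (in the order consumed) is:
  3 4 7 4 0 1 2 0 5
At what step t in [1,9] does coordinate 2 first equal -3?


t=0: X=(2, -2, 2, -6), d=3 → -e2, X_1=(2, -3, 2, -6)
t=1: X=(2, -3, 2, -6), d=4 → +e3, X_2=(2, -3, 3, -6)
t=2: X=(2, -3, 3, -6), d=7 → -e4, X_3=(2, -3, 3, -7)
t=3: X=(2, -3, 3, -7), d=4 → +e3, X_4=(2, -3, 4, -7)
t=4: X=(2, -3, 4, -7), d=0 → +e1, X_5=(3, -3, 4, -7)
t=5: X=(3, -3, 4, -7), d=1 → -e1, X_6=(2, -3, 4, -7)
t=6: X=(2, -3, 4, -7), d=2 → +e2, X_7=(2, -2, 4, -7)
t=7: X=(2, -2, 4, -7), d=0 → +e1, X_8=(3, -2, 4, -7)
t=8: X=(3, -2, 4, -7), d=5 → -e3, X_9=(3, -2, 3, -7)

1


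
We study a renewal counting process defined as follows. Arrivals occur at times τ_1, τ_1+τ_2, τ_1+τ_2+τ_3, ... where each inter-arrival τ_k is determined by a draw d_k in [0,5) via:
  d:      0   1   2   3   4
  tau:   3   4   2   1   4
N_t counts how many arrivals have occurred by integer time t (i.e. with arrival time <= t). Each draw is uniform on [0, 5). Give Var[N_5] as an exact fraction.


4289574/9765625

Inter-arrival values over d=0..4: [3, 4, 2, 1, 4]
Each d has probability 1/5, so the pmf of τ is: f(1) = 1/5, f(2) = 1/5, f(3) = 1/5, f(4) = 2/5
Let p_n(j) = P(N_n = j), with p_0 = [1]. Condition on τ_1: p_n(0) = P(τ > n), and for j >= 1, p_n(j) = Σ_{k<=n} f(k)·p_{n−k}(j−1)
p_1 = [4/5, 1/5]  (j = 0..1)
p_2 = [3/5, 9/25, 1/25]  (j = 0..2)
p_3 = [2/5, 12/25, 14/125, 1/125]  (j = 0..3)
p_4 = [0, 19/25, 26/125, 19/625, 1/625]  (j = 0..4)
p_5 = [0, 13/25, 2/5, 9/125, 24/3125, 1/3125]  (j = 0..5)
E[N_5] = Σ j·p_5(j) = 4901/3125;  E[N_5²] = Σ j²·p_5(j) = 9059/3125
Var[N_5] = 9059/3125 − (4901/3125)² = 4289574/9765625


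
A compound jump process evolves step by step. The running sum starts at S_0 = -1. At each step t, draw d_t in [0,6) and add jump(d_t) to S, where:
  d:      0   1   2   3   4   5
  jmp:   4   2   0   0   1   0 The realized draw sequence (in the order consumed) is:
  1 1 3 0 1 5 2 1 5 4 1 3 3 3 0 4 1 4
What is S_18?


22

t=0: S=-1, d=1, jump=2, S_1=1
t=1: S=1, d=1, jump=2, S_2=3
t=2: S=3, d=3, jump=0, S_3=3
t=3: S=3, d=0, jump=4, S_4=7
t=4: S=7, d=1, jump=2, S_5=9
t=5: S=9, d=5, jump=0, S_6=9
t=6: S=9, d=2, jump=0, S_7=9
t=7: S=9, d=1, jump=2, S_8=11
t=8: S=11, d=5, jump=0, S_9=11
t=9: S=11, d=4, jump=1, S_10=12
t=10: S=12, d=1, jump=2, S_11=14
t=11: S=14, d=3, jump=0, S_12=14
t=12: S=14, d=3, jump=0, S_13=14
t=13: S=14, d=3, jump=0, S_14=14
t=14: S=14, d=0, jump=4, S_15=18
t=15: S=18, d=4, jump=1, S_16=19
t=16: S=19, d=1, jump=2, S_17=21
t=17: S=21, d=4, jump=1, S_18=22


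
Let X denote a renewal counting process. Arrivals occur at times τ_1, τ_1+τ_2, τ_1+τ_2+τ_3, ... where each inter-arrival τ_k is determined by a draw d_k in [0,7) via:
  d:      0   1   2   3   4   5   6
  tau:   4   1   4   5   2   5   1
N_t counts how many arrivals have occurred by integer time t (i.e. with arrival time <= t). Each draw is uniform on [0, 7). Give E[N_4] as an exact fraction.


2312/2401

Inter-arrival values over d=0..6: [4, 1, 4, 5, 2, 5, 1]
Each d has probability 1/7, so the pmf of τ is: f(1) = 2/7, f(2) = 1/7, f(4) = 2/7, f(5) = 2/7
Renewal equation for m(n) = E[N_n]: condition on τ_1 = k (if k <= n, one arrival plus a fresh copy on the remaining n−k steps): m(n) = F(n) + Σ_{k<=n} f(k)·m(n−k), where F(n) = P(τ <= n) and m(0) = 0
m(1) = F(1) = 2/7
m(2) = F(2) + f(1)·m(1) = 3/7 + 2/7·2/7 = 25/49
m(3) = F(3) + f(1)·m(2) + f(2)·m(1) = 3/7 + 2/7·25/49 + 1/7·2/7 = 211/343
m(4) = F(4) + f(1)·m(3) + f(2)·m(2) = 5/7 + 2/7·211/343 + 1/7·25/49 = 2312/2401
E[N_4] = m(4) = 2312/2401


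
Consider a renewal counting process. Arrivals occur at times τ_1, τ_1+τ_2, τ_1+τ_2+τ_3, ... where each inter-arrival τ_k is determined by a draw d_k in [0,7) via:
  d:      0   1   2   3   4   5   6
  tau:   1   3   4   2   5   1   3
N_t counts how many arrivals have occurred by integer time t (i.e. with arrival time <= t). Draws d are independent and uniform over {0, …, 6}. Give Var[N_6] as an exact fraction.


Inter-arrival values over d=0..6: [1, 3, 4, 2, 5, 1, 3]
Each d has probability 1/7, so the pmf of τ is: f(1) = 2/7, f(2) = 1/7, f(3) = 2/7, f(4) = 1/7, f(5) = 1/7
Let p_n(j) = P(N_n = j), with p_0 = [1]. Condition on τ_1: p_n(0) = P(τ > n), and for j >= 1, p_n(j) = Σ_{k<=n} f(k)·p_{n−k}(j−1)
p_1 = [5/7, 2/7]  (j = 0..1)
p_2 = [4/7, 17/49, 4/49]  (j = 0..2)
p_3 = [2/7, 27/49, 48/343, 8/343]  (j = 0..3)
p_4 = [1/7, 25/49, 99/343, 124/2401, 16/2401]  (j = 0..4)
p_5 = [0, 24/49, 125/343, 302/2401, 304/16807, 32/16807]  (j = 0..5)
p_6 = [0, 2/7, 158/343, 473/2401, 120/2401, 720/117649, 64/117649]  (j = 0..6)
E[N_6] = Σ j·p_6(j) = 239037/117649;  E[N_6²] = Σ j²·p_6(j) = 573367/117649
Var[N_6] = 573367/117649 − (239037/117649)² = 10317366814/13841287201

10317366814/13841287201


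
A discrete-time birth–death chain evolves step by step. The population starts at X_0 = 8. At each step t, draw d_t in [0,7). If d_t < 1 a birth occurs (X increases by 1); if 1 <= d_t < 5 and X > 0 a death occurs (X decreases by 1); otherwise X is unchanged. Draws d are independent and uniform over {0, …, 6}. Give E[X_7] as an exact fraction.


5

X can drop by at most 1 per step and X_0 = 8 > T = 7, so X_t >= 8 − t >= 1 > 0 for every t <= 7: the floor at 0 (the 'and X > 0' condition) never binds. Hence X_7 = X_0 + Σ_{t<7} Y_t with i.i.d. increments Y_t = y(d_t) ∈ {+1, −1, 0}.
Outcome values over d=0..6: [1, -1, -1, -1, -1, 0, 0]
Σy = -3, Σy² = 5, M = 7
μ = -3/7 = -3/7,  σ² = 5/7 − (-3/7)² = 26/49
E[X_7] = 8 + 7·(-3/7) = 5


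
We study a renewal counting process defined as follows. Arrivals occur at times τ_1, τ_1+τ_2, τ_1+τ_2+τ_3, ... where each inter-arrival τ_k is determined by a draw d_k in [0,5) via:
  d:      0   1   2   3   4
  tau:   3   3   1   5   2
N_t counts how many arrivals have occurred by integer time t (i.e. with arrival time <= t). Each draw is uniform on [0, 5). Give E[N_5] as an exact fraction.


4976/3125

Inter-arrival values over d=0..4: [3, 3, 1, 5, 2]
Each d has probability 1/5, so the pmf of τ is: f(1) = 1/5, f(2) = 1/5, f(3) = 2/5, f(5) = 1/5
Renewal equation for m(n) = E[N_n]: condition on τ_1 = k (if k <= n, one arrival plus a fresh copy on the remaining n−k steps): m(n) = F(n) + Σ_{k<=n} f(k)·m(n−k), where F(n) = P(τ <= n) and m(0) = 0
m(1) = F(1) = 1/5
m(2) = F(2) + f(1)·m(1) = 2/5 + 1/5·1/5 = 11/25
m(3) = F(3) + f(1)·m(2) + f(2)·m(1) = 4/5 + 1/5·11/25 + 1/5·1/5 = 116/125
m(4) = F(4) + f(1)·m(3) + f(2)·m(2) + f(3)·m(1) = 4/5 + 1/5·116/125 + 1/5·11/25 + 2/5·1/5 = 721/625
m(5) = F(5) + f(1)·m(4) + f(2)·m(3) + f(3)·m(2) = 1 + 1/5·721/625 + 1/5·116/125 + 2/5·11/25 = 4976/3125
E[N_5] = m(5) = 4976/3125


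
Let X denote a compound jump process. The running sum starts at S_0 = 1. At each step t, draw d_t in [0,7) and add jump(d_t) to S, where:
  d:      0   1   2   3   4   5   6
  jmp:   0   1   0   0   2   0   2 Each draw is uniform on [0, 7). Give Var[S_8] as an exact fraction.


Outcome values over d=0..6: [0, 1, 0, 0, 2, 0, 2]
Σy = 5, Σy² = 9, M = 7
μ = 5/7 = 5/7,  σ² = 9/7 − (5/7)² = 38/49
Independent increments: Var[S_8] = 8·σ² = 8·(38/49) = 304/49

304/49


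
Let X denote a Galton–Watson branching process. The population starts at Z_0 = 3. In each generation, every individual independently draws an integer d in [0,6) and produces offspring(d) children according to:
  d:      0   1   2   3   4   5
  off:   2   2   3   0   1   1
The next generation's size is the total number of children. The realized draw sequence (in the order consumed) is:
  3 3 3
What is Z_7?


gen 0: Z_0=3, draws=[3, 3, 3], offspring=[0, 0, 0], Z_1=0
gen 1: Z_1=0, draws=[], offspring=[], Z_2=0
gen 2: Z_2=0, draws=[], offspring=[], Z_3=0
gen 3: Z_3=0, draws=[], offspring=[], Z_4=0
gen 4: Z_4=0, draws=[], offspring=[], Z_5=0
gen 5: Z_5=0, draws=[], offspring=[], Z_6=0
gen 6: Z_6=0, draws=[], offspring=[], Z_7=0

0


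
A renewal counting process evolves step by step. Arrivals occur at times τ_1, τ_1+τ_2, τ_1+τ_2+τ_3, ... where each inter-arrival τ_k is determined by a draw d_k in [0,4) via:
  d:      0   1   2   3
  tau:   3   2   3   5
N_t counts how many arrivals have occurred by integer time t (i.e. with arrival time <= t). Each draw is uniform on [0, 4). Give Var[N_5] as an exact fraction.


Inter-arrival values over d=0..3: [3, 2, 3, 5]
Each d has probability 1/4, so the pmf of τ is: f(2) = 1/4, f(3) = 1/2, f(5) = 1/4
Let p_n(j) = P(N_n = j), with p_0 = [1]. Condition on τ_1: p_n(0) = P(τ > n), and for j >= 1, p_n(j) = Σ_{k<=n} f(k)·p_{n−k}(j−1)
p_1 = [1]  (j = 0)
p_2 = [3/4, 1/4]  (j = 0..1)
p_3 = [1/4, 3/4]  (j = 0..1)
p_4 = [1/4, 11/16, 1/16]  (j = 0..2)
p_5 = [0, 11/16, 5/16]  (j = 0..2)
E[N_5] = Σ j·p_5(j) = 21/16;  E[N_5²] = Σ j²·p_5(j) = 31/16
Var[N_5] = 31/16 − (21/16)² = 55/256

55/256


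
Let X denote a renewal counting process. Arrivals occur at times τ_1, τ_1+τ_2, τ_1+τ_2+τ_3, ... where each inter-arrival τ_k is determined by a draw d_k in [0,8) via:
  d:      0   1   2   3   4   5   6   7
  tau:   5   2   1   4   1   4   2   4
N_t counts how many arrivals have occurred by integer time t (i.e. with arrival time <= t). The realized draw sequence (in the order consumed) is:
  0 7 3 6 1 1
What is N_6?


draw d_1=0: τ_1=5, arrival time A_1=5
draw d_2=7: τ_2=4, arrival time A_2=9
draw d_3=3: τ_3=4, arrival time A_3=13
draw d_4=6: τ_4=2, arrival time A_4=15
draw d_5=1: τ_5=2, arrival time A_5=17
draw d_6=1: τ_6=2, arrival time A_6=19
N_t over t=0..6: 0:0 1:0 2:0 3:0 4:0 5:1 6:1

1


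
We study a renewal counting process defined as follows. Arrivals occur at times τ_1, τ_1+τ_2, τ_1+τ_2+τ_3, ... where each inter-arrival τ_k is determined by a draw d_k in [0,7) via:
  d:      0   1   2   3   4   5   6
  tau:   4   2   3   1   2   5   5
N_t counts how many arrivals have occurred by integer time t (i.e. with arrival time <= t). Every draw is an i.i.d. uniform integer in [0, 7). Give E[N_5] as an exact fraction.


23780/16807

Inter-arrival values over d=0..6: [4, 2, 3, 1, 2, 5, 5]
Each d has probability 1/7, so the pmf of τ is: f(1) = 1/7, f(2) = 2/7, f(3) = 1/7, f(4) = 1/7, f(5) = 2/7
Renewal equation for m(n) = E[N_n]: condition on τ_1 = k (if k <= n, one arrival plus a fresh copy on the remaining n−k steps): m(n) = F(n) + Σ_{k<=n} f(k)·m(n−k), where F(n) = P(τ <= n) and m(0) = 0
m(1) = F(1) = 1/7
m(2) = F(2) + f(1)·m(1) = 3/7 + 1/7·1/7 = 22/49
m(3) = F(3) + f(1)·m(2) + f(2)·m(1) = 4/7 + 1/7·22/49 + 2/7·1/7 = 232/343
m(4) = F(4) + f(1)·m(3) + f(2)·m(2) + f(3)·m(1) = 5/7 + 1/7·232/343 + 2/7·22/49 + 1/7·1/7 = 2304/2401
m(5) = F(5) + f(1)·m(4) + f(2)·m(3) + f(3)·m(2) + f(4)·m(1) = 1 + 1/7·2304/2401 + 2/7·232/343 + 1/7·22/49 + 1/7·1/7 = 23780/16807
E[N_5] = m(5) = 23780/16807


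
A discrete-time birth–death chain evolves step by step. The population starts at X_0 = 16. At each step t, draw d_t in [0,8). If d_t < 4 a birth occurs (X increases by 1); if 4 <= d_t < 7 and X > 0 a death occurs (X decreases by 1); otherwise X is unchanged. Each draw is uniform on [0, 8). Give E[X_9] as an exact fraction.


137/8

X can drop by at most 1 per step and X_0 = 16 > T = 9, so X_t >= 16 − t >= 7 > 0 for every t <= 9: the floor at 0 (the 'and X > 0' condition) never binds. Hence X_9 = X_0 + Σ_{t<9} Y_t with i.i.d. increments Y_t = y(d_t) ∈ {+1, −1, 0}.
Outcome values over d=0..7: [1, 1, 1, 1, -1, -1, -1, 0]
Σy = 1, Σy² = 7, M = 8
μ = 1/8 = 1/8,  σ² = 7/8 − (1/8)² = 55/64
E[X_9] = 16 + 9·(1/8) = 137/8


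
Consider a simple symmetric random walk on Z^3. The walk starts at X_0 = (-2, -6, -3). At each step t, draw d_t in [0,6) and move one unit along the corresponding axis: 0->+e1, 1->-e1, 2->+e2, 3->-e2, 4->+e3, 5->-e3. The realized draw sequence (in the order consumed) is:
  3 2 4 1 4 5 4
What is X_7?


(-3, -6, -1)

t=0: X=(-2, -6, -3), d=3 → -e2, X_1=(-2, -7, -3)
t=1: X=(-2, -7, -3), d=2 → +e2, X_2=(-2, -6, -3)
t=2: X=(-2, -6, -3), d=4 → +e3, X_3=(-2, -6, -2)
t=3: X=(-2, -6, -2), d=1 → -e1, X_4=(-3, -6, -2)
t=4: X=(-3, -6, -2), d=4 → +e3, X_5=(-3, -6, -1)
t=5: X=(-3, -6, -1), d=5 → -e3, X_6=(-3, -6, -2)
t=6: X=(-3, -6, -2), d=4 → +e3, X_7=(-3, -6, -1)


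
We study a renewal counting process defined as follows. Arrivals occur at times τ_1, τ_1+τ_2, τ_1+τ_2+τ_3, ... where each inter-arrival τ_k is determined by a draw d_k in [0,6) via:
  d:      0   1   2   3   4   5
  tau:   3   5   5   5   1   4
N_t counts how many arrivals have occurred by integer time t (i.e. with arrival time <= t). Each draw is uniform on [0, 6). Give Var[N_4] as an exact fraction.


Inter-arrival values over d=0..5: [3, 5, 5, 5, 1, 4]
Each d has probability 1/6, so the pmf of τ is: f(1) = 1/6, f(3) = 1/6, f(4) = 1/6, f(5) = 1/2
Let p_n(j) = P(N_n = j), with p_0 = [1]. Condition on τ_1: p_n(0) = P(τ > n), and for j >= 1, p_n(j) = Σ_{k<=n} f(k)·p_{n−k}(j−1)
p_1 = [5/6, 1/6]  (j = 0..1)
p_2 = [5/6, 5/36, 1/36]  (j = 0..2)
p_3 = [2/3, 11/36, 5/216, 1/216]  (j = 0..3)
p_4 = [1/2, 5/12, 17/216, 5/1296, 1/1296]  (j = 0..4)
E[N_4] = Σ j·p_4(j) = 763/1296;  E[N_4²] = Σ j²·p_4(j) = 1009/1296
Var[N_4] = 1009/1296 − (763/1296)² = 725495/1679616

725495/1679616


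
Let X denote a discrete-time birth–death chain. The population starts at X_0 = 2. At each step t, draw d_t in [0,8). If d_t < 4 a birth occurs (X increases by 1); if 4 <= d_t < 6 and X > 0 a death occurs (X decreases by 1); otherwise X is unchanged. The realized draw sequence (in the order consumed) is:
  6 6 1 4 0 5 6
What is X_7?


2

t=0: X=2, d=6 → hold, X_1=2
t=1: X=2, d=6 → hold, X_2=2
t=2: X=2, d=1 → birth, X_3=3
t=3: X=3, d=4 → death, X_4=2
t=4: X=2, d=0 → birth, X_5=3
t=5: X=3, d=5 → death, X_6=2
t=6: X=2, d=6 → hold, X_7=2


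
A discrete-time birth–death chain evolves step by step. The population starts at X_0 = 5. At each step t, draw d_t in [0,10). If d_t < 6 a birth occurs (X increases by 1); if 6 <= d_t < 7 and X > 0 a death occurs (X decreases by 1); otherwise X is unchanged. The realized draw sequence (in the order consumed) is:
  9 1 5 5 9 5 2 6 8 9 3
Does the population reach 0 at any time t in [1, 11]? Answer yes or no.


t=0: X=5, d=9 → hold, X_1=5
t=1: X=5, d=1 → birth, X_2=6
t=2: X=6, d=5 → birth, X_3=7
t=3: X=7, d=5 → birth, X_4=8
t=4: X=8, d=9 → hold, X_5=8
t=5: X=8, d=5 → birth, X_6=9
t=6: X=9, d=2 → birth, X_7=10
t=7: X=10, d=6 → death, X_8=9
t=8: X=9, d=8 → hold, X_9=9
t=9: X=9, d=9 → hold, X_10=9
t=10: X=9, d=3 → birth, X_11=10

no


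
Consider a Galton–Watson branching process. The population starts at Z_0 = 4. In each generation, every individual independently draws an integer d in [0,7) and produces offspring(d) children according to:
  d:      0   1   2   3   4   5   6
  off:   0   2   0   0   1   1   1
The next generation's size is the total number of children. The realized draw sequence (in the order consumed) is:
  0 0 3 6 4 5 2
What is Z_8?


gen 0: Z_0=4, draws=[0, 0, 3, 6], offspring=[0, 0, 0, 1], Z_1=1
gen 1: Z_1=1, draws=[4], offspring=[1], Z_2=1
gen 2: Z_2=1, draws=[5], offspring=[1], Z_3=1
gen 3: Z_3=1, draws=[2], offspring=[0], Z_4=0
gen 4: Z_4=0, draws=[], offspring=[], Z_5=0
gen 5: Z_5=0, draws=[], offspring=[], Z_6=0
gen 6: Z_6=0, draws=[], offspring=[], Z_7=0
gen 7: Z_7=0, draws=[], offspring=[], Z_8=0

0


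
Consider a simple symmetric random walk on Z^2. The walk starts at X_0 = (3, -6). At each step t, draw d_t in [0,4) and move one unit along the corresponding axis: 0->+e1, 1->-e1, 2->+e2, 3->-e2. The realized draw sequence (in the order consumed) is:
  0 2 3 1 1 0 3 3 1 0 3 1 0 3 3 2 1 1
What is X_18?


(1, -10)

t=0: X=(3, -6), d=0 → +e1, X_1=(4, -6)
t=1: X=(4, -6), d=2 → +e2, X_2=(4, -5)
t=2: X=(4, -5), d=3 → -e2, X_3=(4, -6)
t=3: X=(4, -6), d=1 → -e1, X_4=(3, -6)
t=4: X=(3, -6), d=1 → -e1, X_5=(2, -6)
t=5: X=(2, -6), d=0 → +e1, X_6=(3, -6)
t=6: X=(3, -6), d=3 → -e2, X_7=(3, -7)
t=7: X=(3, -7), d=3 → -e2, X_8=(3, -8)
t=8: X=(3, -8), d=1 → -e1, X_9=(2, -8)
t=9: X=(2, -8), d=0 → +e1, X_10=(3, -8)
t=10: X=(3, -8), d=3 → -e2, X_11=(3, -9)
t=11: X=(3, -9), d=1 → -e1, X_12=(2, -9)
t=12: X=(2, -9), d=0 → +e1, X_13=(3, -9)
t=13: X=(3, -9), d=3 → -e2, X_14=(3, -10)
t=14: X=(3, -10), d=3 → -e2, X_15=(3, -11)
t=15: X=(3, -11), d=2 → +e2, X_16=(3, -10)
t=16: X=(3, -10), d=1 → -e1, X_17=(2, -10)
t=17: X=(2, -10), d=1 → -e1, X_18=(1, -10)
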